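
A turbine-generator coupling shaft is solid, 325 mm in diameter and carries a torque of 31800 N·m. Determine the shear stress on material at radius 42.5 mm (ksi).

J = πd⁴/32 = π(0.325)⁴/32 = 1.095×10^-3 m⁴.
Shear stress varies linearly with radius: τ = T·r/J = 31800 × 0.0425 / 1.095×10^-3 = 1.234×10^6 Pa.

0.179 ksi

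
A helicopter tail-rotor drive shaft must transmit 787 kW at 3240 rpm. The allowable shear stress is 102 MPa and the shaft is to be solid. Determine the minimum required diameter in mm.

ω = 2π·3240/60 = 339.3 rad/s, so T = P/ω = 787×10³ / 339.3 = 2320 N·m.
For a solid shaft τ_max = 16T/(πd³), so d = (16T/(π τ_allow))^(1/3) = (16·2320/(π·1.02×10^8))^(1/3) = 0.04874 m.

48.7 mm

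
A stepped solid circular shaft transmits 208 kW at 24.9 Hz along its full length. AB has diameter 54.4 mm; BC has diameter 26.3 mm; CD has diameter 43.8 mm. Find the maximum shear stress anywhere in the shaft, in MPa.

ω = 2π·24.9 = 156.5 rad/s, so T = P/ω = 208×10³ / 156.5 = 1329 N·m.
Under the same torque, τ_max = 16T/(πd³) is largest where d is smallest — segment BC (d = 26.3 mm).
τ_max = 16·1329/(π·(0.0263)³) = 3.722×10^8 Pa.

372 MPa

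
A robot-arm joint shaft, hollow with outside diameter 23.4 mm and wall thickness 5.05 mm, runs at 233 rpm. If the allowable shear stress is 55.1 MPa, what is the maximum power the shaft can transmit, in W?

3030 W

J = π(d_o⁴ − d_i⁴)/32 = π(0.0234⁴ − 0.0133⁴)/32 = 2.636×10^-8 m⁴.
T_max = τ_allow·J/r = 5.51×10^7 × 2.636×10^-8 / 0.0117 = 124.2 N·m.
ω = 2π·233/60 = 24.40 rad/s, so P_max = T_max·ω = 3029 W.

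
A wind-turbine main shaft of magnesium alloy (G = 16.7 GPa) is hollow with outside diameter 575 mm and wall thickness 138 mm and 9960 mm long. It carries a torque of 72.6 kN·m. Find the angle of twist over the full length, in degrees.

J = π(d_o⁴ − d_i⁴)/32 = π(0.575⁴ − 0.299⁴)/32 = 9.947×10^-3 m⁴.
θ = T·L/(G·J) = 72600 × 9.96 / (16.7×10⁹ × 9.947×10^-3) = 4.353×10^-3 rad.

0.249°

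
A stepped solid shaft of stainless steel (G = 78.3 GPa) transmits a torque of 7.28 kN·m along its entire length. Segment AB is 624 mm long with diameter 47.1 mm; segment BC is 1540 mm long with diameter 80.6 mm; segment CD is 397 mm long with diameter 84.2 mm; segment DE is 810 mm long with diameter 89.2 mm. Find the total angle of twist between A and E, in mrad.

J_AB = π(0.0471)⁴/32 = 4.83×10^-7 m⁴; J_BC = π(0.0806)⁴/32 = 4.14×10^-6 m⁴; J_CD = π(0.0842)⁴/32 = 4.93×10^-6 m⁴; J_DE = π(0.0892)⁴/32 = 6.22×10^-6 m⁴.
θ = (T/G)·Σ L_i/J_i = (7280/78.3×10⁹)·(0.624/4.83×10^-7 + 1.54/4.14×10^-6 + 0.397/4.93×10^-6 + 0.810/6.22×10^-6) = 0.1742 rad.

174 mrad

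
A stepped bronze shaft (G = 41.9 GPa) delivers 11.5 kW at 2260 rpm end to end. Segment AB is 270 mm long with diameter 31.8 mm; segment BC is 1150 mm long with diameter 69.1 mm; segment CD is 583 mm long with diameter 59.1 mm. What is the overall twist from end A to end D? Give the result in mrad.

ω = 2π·2260/60 = 236.7 rad/s, so T = P/ω = 11.5×10³ / 236.7 = 48.59 N·m.
J_AB = π(0.0318)⁴/32 = 1.00×10^-7 m⁴; J_BC = π(0.0691)⁴/32 = 2.24×10^-6 m⁴; J_CD = π(0.0591)⁴/32 = 1.20×10^-6 m⁴.
θ = (T/G)·Σ L_i/J_i = (48.59/41.9×10⁹)·(0.270/1.00×10^-7 + 1.15/2.24×10^-6 + 0.583/1.20×10^-6) = 4.279×10^-3 rad.

4.28 mrad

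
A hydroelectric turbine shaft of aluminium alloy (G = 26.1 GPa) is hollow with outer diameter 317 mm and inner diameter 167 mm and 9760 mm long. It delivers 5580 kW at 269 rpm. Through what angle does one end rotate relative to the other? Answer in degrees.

4.64°

ω = 2π·269/60 = 28.17 rad/s, so T = P/ω = 5580×10³ / 28.17 = 198100 N·m.
J = π(d_o⁴ − d_i⁴)/32 = π(0.317⁴ − 0.167⁴)/32 = 9.150×10^-4 m⁴.
θ = T·L/(G·J) = 198100 × 9.76 / (26.1×10⁹ × 9.150×10^-4) = 0.08095 rad.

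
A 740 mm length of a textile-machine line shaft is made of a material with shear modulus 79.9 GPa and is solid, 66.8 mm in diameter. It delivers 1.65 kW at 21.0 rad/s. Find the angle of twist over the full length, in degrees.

ω = 21.0 rad/s, so T = P/ω = 1.65×10³ / 21.00 = 78.57 N·m.
J = πd⁴/32 = π(0.0668)⁴/32 = 1.955×10^-6 m⁴.
θ = T·L/(G·J) = 78.57 × 0.740 / (79.9×10⁹ × 1.955×10^-6) = 3.723×10^-4 rad.

0.0213°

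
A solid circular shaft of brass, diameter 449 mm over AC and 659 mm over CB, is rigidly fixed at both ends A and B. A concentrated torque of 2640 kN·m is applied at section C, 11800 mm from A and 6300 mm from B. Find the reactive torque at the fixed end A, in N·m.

272000 N·m

Compatibility: T_A·a/J_AC = T_B·b/J_CB with T_A + T_B = T₀.
J_AC = 3.99×10^-3 m⁴, J_CB = 0.0185 m⁴, so T_A = T₀·(J_AC/a)/((J_AC/a)+(J_CB/b)) = 272400 N·m, T_B = 2.368e6 N·m.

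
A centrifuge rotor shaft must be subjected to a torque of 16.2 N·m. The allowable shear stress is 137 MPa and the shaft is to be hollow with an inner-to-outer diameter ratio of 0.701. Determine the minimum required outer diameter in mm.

9.26 mm

For a hollow shaft with d_i/d_o = 0.701: τ_max = 16T/(π d_o³ (1−k⁴)), so d_o = [16T/(π τ_allow (1−k⁴))]^(1/3) = [16·16.20/(π·1.37×10^8·0.7585)]^(1/3) = 0.009260 m.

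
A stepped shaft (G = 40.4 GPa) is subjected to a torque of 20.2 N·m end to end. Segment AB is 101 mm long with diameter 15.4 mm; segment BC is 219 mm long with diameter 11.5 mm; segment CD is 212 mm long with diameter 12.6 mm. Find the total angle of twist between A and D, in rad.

0.116 rad

J_AB = π(0.0154)⁴/32 = 5.52×10^-9 m⁴; J_BC = π(0.0115)⁴/32 = 1.72×10^-9 m⁴; J_CD = π(0.0126)⁴/32 = 2.47×10^-9 m⁴.
θ = (T/G)·Σ L_i/J_i = (20.20/40.4×10⁹)·(0.101/5.52×10^-9 + 0.219/1.72×10^-9 + 0.212/2.47×10^-9) = 0.1158 rad.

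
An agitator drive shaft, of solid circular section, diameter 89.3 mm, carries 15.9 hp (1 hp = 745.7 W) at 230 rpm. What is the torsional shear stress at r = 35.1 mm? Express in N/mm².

ω = 2π·230/60 = 24.09 rad/s, so T = P/ω = 15.9×745.7 / 24.09 = 492.3 N·m.
J = πd⁴/32 = π(0.0893)⁴/32 = 6.243×10^-6 m⁴.
Shear stress varies linearly with radius: τ = T·r/J = 492.3 × 0.0351 / 6.243×10^-6 = 2.768×10^6 Pa.

2.77 N/mm²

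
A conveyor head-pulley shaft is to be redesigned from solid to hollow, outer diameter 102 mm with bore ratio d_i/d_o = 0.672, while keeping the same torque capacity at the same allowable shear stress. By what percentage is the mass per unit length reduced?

Equal τ_max and T ⇒ the solid shaft needs d_s³ = d_o³(1−k⁴), so d_s = 102·(1−0.672⁴)^(1/3) = 94.53 mm.
Area ratio A_h/A_s = d_o²(1−k²)/d_s² = (1−k²)/(1−k⁴)^(2/3) = 0.6385.
Mass saving = 1 − 0.6385 = 36.2 %.

36.2 %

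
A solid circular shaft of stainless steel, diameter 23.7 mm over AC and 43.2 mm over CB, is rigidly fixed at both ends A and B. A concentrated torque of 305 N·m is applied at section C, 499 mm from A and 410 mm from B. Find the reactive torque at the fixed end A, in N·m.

21.1 N·m

Compatibility: T_A·a/J_AC = T_B·b/J_CB with T_A + T_B = T₀.
J_AC = 3.10×10^-8 m⁴, J_CB = 3.42×10^-7 m⁴, so T_A = T₀·(J_AC/a)/((J_AC/a)+(J_CB/b)) = 21.13 N·m, T_B = 283.9 N·m.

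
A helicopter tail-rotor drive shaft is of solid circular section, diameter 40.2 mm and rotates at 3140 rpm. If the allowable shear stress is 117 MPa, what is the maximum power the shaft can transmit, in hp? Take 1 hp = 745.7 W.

J = πd⁴/32 = π(0.0402)⁴/32 = 2.564×10^-7 m⁴.
T_max = τ_allow·J/r = 1.17×10^8 × 2.564×10^-7 / 0.0201 = 1492 N·m.
ω = 2π·3140/60 = 328.8 rad/s, so P_max = T_max·ω = 4.907×10^5 W.

658 hp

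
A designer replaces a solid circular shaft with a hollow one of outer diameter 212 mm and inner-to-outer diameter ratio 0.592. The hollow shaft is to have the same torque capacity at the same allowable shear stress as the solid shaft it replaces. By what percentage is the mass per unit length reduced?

29.1 %

Equal τ_max and T ⇒ the solid shaft needs d_s³ = d_o³(1−k⁴), so d_s = 212·(1−0.592⁴)^(1/3) = 202.9 mm.
Area ratio A_h/A_s = d_o²(1−k²)/d_s² = (1−k²)/(1−k⁴)^(2/3) = 0.7088.
Mass saving = 1 − 0.7088 = 29.1 %.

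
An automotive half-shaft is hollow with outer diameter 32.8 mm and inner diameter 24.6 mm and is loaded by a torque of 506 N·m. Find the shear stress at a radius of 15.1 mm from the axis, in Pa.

J = π(d_o⁴ − d_i⁴)/32 = π(0.0328⁴ − 0.0246⁴)/32 = 7.768×10^-8 m⁴.
Shear stress varies linearly with radius: τ = T·r/J = 506.0 × 0.0151 / 7.768×10^-8 = 9.836×10^7 Pa.

9.84e7 Pa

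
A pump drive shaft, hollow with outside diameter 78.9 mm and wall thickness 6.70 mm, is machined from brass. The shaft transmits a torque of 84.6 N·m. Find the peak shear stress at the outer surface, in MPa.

J = π(d_o⁴ − d_i⁴)/32 = π(0.0789⁴ − 0.0655⁴)/32 = 1.998×10^-6 m⁴.
τ_max = T·r/J = 84.60 × 0.0395 / 1.998×10^-6 = 1.671×10^6 Pa.

1.67 MPa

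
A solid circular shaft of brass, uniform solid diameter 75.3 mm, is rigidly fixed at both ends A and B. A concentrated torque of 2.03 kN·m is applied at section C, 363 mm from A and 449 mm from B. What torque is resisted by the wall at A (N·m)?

1120 N·m

With uniform GJ and both ends fixed, compatibility θ_AC = θ_CB gives T_A·a = T_B·b, together with T_A + T_B = T₀.
T_A = T₀·b/(a+b) = 2030·449/812.0 = 1122 N·m; T_B = 907.5 N·m.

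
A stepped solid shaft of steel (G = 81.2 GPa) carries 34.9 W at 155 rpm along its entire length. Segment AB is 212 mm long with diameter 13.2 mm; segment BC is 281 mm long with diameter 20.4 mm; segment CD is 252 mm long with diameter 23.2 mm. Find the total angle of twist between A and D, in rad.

ω = 2π·155/60 = 16.23 rad/s, so T = P/ω = 34.9 / 16.23 = 2.150 N·m.
J_AB = π(0.0132)⁴/32 = 2.98×10^-9 m⁴; J_BC = π(0.0204)⁴/32 = 1.70×10^-8 m⁴; J_CD = π(0.0232)⁴/32 = 2.84×10^-8 m⁴.
θ = (T/G)·Σ L_i/J_i = (2.150/81.2×10⁹)·(0.212/2.98×10^-9 + 0.281/1.70×10^-8 + 0.252/2.84×10^-8) = 2.556×10^-3 rad.

0.00256 rad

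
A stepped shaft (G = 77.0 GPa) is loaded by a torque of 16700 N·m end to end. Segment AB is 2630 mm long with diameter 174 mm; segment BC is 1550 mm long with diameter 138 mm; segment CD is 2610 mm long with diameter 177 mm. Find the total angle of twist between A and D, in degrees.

J_AB = π(0.174)⁴/32 = 9.00×10^-5 m⁴; J_BC = π(0.138)⁴/32 = 3.56×10^-5 m⁴; J_CD = π(0.177)⁴/32 = 9.64×10^-5 m⁴.
θ = (T/G)·Σ L_i/J_i = (16700/77.0×10⁹)·(2.63/9.00×10^-5 + 1.55/3.56×10^-5 + 2.61/9.64×10^-5) = 0.02165 rad.

1.24°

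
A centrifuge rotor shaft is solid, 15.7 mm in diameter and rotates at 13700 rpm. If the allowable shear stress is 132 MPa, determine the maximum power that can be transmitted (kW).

144 kW

J = πd⁴/32 = π(0.0157)⁴/32 = 5.965×10^-9 m⁴.
T_max = τ_allow·J/r = 1.32×10^8 × 5.965×10^-9 / 0.00785 = 100.3 N·m.
ω = 2π·13700/60 = 1435 rad/s, so P_max = T_max·ω = 1.439×10^5 W.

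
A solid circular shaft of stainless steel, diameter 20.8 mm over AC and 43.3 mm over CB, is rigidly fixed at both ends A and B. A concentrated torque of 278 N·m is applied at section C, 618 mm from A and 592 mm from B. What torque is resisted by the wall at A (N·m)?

Compatibility: T_A·a/J_AC = T_B·b/J_CB with T_A + T_B = T₀.
J_AC = 1.84×10^-8 m⁴, J_CB = 3.45×10^-7 m⁴, so T_A = T₀·(J_AC/a)/((J_AC/a)+(J_CB/b)) = 13.49 N·m, T_B = 264.5 N·m.

13.5 N·m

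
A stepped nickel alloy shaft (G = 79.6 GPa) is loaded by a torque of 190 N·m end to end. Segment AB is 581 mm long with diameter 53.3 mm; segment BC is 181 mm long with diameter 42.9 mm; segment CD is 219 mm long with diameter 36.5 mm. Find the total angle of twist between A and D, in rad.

0.00605 rad

J_AB = π(0.0533)⁴/32 = 7.92×10^-7 m⁴; J_BC = π(0.0429)⁴/32 = 3.33×10^-7 m⁴; J_CD = π(0.0365)⁴/32 = 1.74×10^-7 m⁴.
θ = (T/G)·Σ L_i/J_i = (190.0/79.6×10⁹)·(0.581/7.92×10^-7 + 0.181/3.33×10^-7 + 0.219/1.74×10^-7) = 6.049×10^-3 rad.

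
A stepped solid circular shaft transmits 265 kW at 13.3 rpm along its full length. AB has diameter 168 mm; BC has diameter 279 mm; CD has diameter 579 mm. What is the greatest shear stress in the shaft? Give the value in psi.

ω = 2π·13.3/60 = 1.393 rad/s, so T = P/ω = 265×10³ / 1.393 = 190300 N·m.
Under the same torque, τ_max = 16T/(πd³) is largest where d is smallest — segment AB (d = 168 mm).
τ_max = 16·190300/(π·(0.168)³) = 2.044×10^8 Pa.

29600 psi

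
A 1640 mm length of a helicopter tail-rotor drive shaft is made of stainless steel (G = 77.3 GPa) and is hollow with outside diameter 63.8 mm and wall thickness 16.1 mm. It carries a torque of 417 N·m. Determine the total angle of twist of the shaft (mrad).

J = π(d_o⁴ − d_i⁴)/32 = π(0.0638⁴ − 0.0316⁴)/32 = 1.529×10^-6 m⁴.
θ = T·L/(G·J) = 417.0 × 1.64 / (77.3×10⁹ × 1.529×10^-6) = 5.787×10^-3 rad.

5.79 mrad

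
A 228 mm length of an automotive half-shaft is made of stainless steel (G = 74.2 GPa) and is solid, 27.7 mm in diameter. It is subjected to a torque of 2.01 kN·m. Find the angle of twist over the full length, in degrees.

6.12°

J = πd⁴/32 = π(0.0277)⁴/32 = 5.780×10^-8 m⁴.
θ = T·L/(G·J) = 2010 × 0.228 / (74.2×10⁹ × 5.780×10^-8) = 0.1069 rad.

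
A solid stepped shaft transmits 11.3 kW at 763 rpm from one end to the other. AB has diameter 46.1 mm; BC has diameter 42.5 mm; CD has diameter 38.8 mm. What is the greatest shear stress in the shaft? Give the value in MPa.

12.3 MPa

ω = 2π·763/60 = 79.90 rad/s, so T = P/ω = 11.3×10³ / 79.90 = 141.4 N·m.
Under the same torque, τ_max = 16T/(πd³) is largest where d is smallest — segment CD (d = 38.8 mm).
τ_max = 16·141.4/(π·(0.0388)³) = 1.233×10^7 Pa.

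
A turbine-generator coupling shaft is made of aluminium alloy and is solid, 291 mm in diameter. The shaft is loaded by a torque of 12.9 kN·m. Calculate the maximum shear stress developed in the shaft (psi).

J = πd⁴/32 = π(0.291)⁴/32 = 7.040×10^-4 m⁴.
τ_max = T·r/J = 12900 × 0.145 / 7.040×10^-4 = 2.666×10^6 Pa.

387 psi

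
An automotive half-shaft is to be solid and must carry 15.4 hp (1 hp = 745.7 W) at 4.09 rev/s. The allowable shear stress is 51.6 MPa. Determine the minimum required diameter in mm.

35.3 mm

ω = 2π·4.09 = 25.70 rad/s, so T = P/ω = 15.4×745.7 / 25.70 = 446.9 N·m.
For a solid shaft τ_max = 16T/(πd³), so d = (16T/(π τ_allow))^(1/3) = (16·446.9/(π·5.16×10^7))^(1/3) = 0.03533 m.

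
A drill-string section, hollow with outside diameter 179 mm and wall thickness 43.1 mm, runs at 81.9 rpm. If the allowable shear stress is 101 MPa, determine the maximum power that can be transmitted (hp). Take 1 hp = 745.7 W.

J = π(d_o⁴ − d_i⁴)/32 = π(0.179⁴ − 0.0928⁴)/32 = 9.351×10^-5 m⁴.
T_max = τ_allow·J/r = 1.01×10^8 × 9.351×10^-5 / 0.0895 = 105500 N·m.
ω = 2π·81.9/60 = 8.577 rad/s, so P_max = T_max·ω = 9.050×10^5 W.

1210 hp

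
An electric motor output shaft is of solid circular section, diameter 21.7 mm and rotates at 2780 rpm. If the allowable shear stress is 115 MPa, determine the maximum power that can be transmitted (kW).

67.2 kW

J = πd⁴/32 = π(0.0217)⁴/32 = 2.177×10^-8 m⁴.
T_max = τ_allow·J/r = 1.15×10^8 × 2.177×10^-8 / 0.0109 = 230.7 N·m.
ω = 2π·2780/60 = 291.1 rad/s, so P_max = T_max·ω = 6.717×10^4 W.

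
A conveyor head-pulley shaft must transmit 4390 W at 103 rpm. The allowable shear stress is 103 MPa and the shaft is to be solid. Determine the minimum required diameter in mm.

27.2 mm

ω = 2π·103/60 = 10.79 rad/s, so T = P/ω = 4390 / 10.79 = 407.0 N·m.
For a solid shaft τ_max = 16T/(πd³), so d = (16T/(π τ_allow))^(1/3) = (16·407.0/(π·1.03×10^8))^(1/3) = 0.02720 m.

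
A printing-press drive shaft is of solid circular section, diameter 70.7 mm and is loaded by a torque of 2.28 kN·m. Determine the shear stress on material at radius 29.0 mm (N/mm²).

J = πd⁴/32 = π(0.0707)⁴/32 = 2.453×10^-6 m⁴.
Shear stress varies linearly with radius: τ = T·r/J = 2280 × 0.0290 / 2.453×10^-6 = 2.696×10^7 Pa.

27.0 N/mm²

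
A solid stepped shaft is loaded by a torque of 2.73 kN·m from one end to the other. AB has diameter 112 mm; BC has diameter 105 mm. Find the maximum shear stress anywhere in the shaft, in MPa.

12.0 MPa

Under the same torque, τ_max = 16T/(πd³) is largest where d is smallest — segment BC (d = 105 mm).
τ_max = 16·2730/(π·(0.105)³) = 1.201×10^7 Pa.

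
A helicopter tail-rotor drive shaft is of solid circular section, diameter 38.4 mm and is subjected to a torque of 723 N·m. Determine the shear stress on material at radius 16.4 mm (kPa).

J = πd⁴/32 = π(0.0384)⁴/32 = 2.135×10^-7 m⁴.
Shear stress varies linearly with radius: τ = T·r/J = 723.0 × 0.0164 / 2.135×10^-7 = 5.555×10^7 Pa.

55500 kPa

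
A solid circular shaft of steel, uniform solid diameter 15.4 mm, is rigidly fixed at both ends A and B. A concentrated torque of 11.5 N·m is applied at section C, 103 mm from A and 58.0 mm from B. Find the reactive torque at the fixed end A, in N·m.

With uniform GJ and both ends fixed, compatibility θ_AC = θ_CB gives T_A·a = T_B·b, together with T_A + T_B = T₀.
T_A = T₀·b/(a+b) = 11.50·58.0/161.0 = 4.143 N·m; T_B = 7.357 N·m.

4.14 N·m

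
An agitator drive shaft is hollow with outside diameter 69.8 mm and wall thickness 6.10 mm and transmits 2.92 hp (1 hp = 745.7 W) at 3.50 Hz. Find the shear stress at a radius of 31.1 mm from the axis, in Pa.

2.46e6 Pa

ω = 2π·3.50 = 21.99 rad/s, so T = P/ω = 2.92×745.7 / 21.99 = 99.01 N·m.
J = π(d_o⁴ − d_i⁴)/32 = π(0.0698⁴ − 0.0576⁴)/32 = 1.250×10^-6 m⁴.
Shear stress varies linearly with radius: τ = T·r/J = 99.01 × 0.0311 / 1.250×10^-6 = 2.464×10^6 Pa.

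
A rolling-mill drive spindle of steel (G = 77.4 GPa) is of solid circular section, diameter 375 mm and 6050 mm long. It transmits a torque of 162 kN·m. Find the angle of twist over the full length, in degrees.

0.374°

J = πd⁴/32 = π(0.375)⁴/32 = 1.941×10^-3 m⁴.
θ = T·L/(G·J) = 162000 × 6.05 / (77.4×10⁹ × 1.941×10^-3) = 6.522×10^-3 rad.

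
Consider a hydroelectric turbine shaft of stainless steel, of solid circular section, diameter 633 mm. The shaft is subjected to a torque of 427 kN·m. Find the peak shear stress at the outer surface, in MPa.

8.57 MPa

J = πd⁴/32 = π(0.633)⁴/32 = 0.01576 m⁴.
τ_max = T·r/J = 427000 × 0.317 / 0.01576 = 8.574×10^6 Pa.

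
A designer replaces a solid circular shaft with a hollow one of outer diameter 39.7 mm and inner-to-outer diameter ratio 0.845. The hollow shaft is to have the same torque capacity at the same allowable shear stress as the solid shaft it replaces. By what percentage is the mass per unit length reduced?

Equal τ_max and T ⇒ the solid shaft needs d_s³ = d_o³(1−k⁴), so d_s = 39.7·(1−0.845⁴)^(1/3) = 31.30 mm.
Area ratio A_h/A_s = d_o²(1−k²)/d_s² = (1−k²)/(1−k⁴)^(2/3) = 0.4600.
Mass saving = 1 − 0.4600 = 54.0 %.

54.0 %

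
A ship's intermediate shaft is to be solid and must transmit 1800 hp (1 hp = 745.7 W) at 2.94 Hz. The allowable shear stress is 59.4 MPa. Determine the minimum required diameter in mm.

184 mm

ω = 2π·2.94 = 18.47 rad/s, so T = P/ω = 1800×745.7 / 18.47 = 72660 N·m.
For a solid shaft τ_max = 16T/(πd³), so d = (16T/(π τ_allow))^(1/3) = (16·72660/(π·5.94×10^7))^(1/3) = 0.1840 m.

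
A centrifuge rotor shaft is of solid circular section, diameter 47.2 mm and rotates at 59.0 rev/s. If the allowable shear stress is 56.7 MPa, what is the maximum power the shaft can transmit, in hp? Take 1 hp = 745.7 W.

582 hp

J = πd⁴/32 = π(0.0472)⁴/32 = 4.873×10^-7 m⁴.
T_max = τ_allow·J/r = 5.67×10^7 × 4.873×10^-7 / 0.0236 = 1171 N·m.
ω = 2π·59.0 = 370.7 rad/s, so P_max = T_max·ω = 4.340×10^5 W.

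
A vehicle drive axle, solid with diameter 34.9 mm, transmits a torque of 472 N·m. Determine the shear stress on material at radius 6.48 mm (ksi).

J = πd⁴/32 = π(0.0349)⁴/32 = 1.456×10^-7 m⁴.
Shear stress varies linearly with radius: τ = T·r/J = 472.0 × 0.00648 / 1.456×10^-7 = 2.100×10^7 Pa.

3.05 ksi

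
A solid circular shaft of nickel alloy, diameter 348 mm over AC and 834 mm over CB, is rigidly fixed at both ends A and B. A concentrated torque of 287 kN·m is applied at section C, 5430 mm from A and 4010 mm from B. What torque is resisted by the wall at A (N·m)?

6280 N·m

Compatibility: T_A·a/J_AC = T_B·b/J_CB with T_A + T_B = T₀.
J_AC = 1.44×10^-3 m⁴, J_CB = 0.0475 m⁴, so T_A = T₀·(J_AC/a)/((J_AC/a)+(J_CB/b)) = 6284 N·m, T_B = 280700 N·m.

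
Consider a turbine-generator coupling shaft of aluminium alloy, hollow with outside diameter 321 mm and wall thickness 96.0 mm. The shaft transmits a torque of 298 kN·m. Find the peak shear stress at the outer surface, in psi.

J = π(d_o⁴ − d_i⁴)/32 = π(0.321⁴ − 0.129⁴)/32 = 1.015×10^-3 m⁴.
τ_max = T·r/J = 298000 × 0.161 / 1.015×10^-3 = 4.711×10^7 Pa.

6830 psi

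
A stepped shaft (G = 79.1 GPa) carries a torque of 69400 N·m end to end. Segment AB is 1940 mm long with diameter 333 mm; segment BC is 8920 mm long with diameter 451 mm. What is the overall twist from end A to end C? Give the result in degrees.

J_AB = π(0.333)⁴/32 = 1.21×10^-3 m⁴; J_BC = π(0.451)⁴/32 = 4.06×10^-3 m⁴.
θ = (T/G)·Σ L_i/J_i = (69400/79.1×10⁹)·(1.94/1.21×10^-3 + 8.92/4.06×10^-3) = 3.337×10^-3 rad.

0.191°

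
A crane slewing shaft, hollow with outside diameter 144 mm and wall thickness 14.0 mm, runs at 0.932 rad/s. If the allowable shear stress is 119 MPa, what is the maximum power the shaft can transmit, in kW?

J = π(d_o⁴ − d_i⁴)/32 = π(0.144⁴ − 0.116⁴)/32 = 2.444×10^-5 m⁴.
T_max = τ_allow·J/r = 1.19×10^8 × 2.444×10^-5 / 0.0720 = 40390 N·m.
ω = 0.932 rad/s, so P_max = T_max·ω = 3.764×10^4 W.

37.6 kW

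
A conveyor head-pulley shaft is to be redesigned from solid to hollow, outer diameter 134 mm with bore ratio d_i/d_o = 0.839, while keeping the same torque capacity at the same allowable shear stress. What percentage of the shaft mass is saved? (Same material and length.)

53.3 %

Equal τ_max and T ⇒ the solid shaft needs d_s³ = d_o³(1−k⁴), so d_s = 134·(1−0.839⁴)^(1/3) = 106.7 mm.
Area ratio A_h/A_s = d_o²(1−k²)/d_s² = (1−k²)/(1−k⁴)^(2/3) = 0.4672.
Mass saving = 1 − 0.4672 = 53.3 %.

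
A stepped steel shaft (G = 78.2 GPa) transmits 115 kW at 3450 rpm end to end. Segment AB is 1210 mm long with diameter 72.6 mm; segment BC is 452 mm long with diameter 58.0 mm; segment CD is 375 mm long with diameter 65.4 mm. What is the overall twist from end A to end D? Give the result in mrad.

4.31 mrad

ω = 2π·3450/60 = 361.3 rad/s, so T = P/ω = 115×10³ / 361.3 = 318.3 N·m.
J_AB = π(0.0726)⁴/32 = 2.73×10^-6 m⁴; J_BC = π(0.0580)⁴/32 = 1.11×10^-6 m⁴; J_CD = π(0.0654)⁴/32 = 1.80×10^-6 m⁴.
θ = (T/G)·Σ L_i/J_i = (318.3/78.2×10⁹)·(1.21/2.73×10^-6 + 0.452/1.11×10^-6 + 0.375/1.80×10^-6) = 4.312×10^-3 rad.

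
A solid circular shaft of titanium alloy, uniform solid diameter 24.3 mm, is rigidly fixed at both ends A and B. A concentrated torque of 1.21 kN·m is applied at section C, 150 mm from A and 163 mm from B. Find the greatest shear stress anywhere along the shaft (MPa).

With uniform GJ and both ends fixed, compatibility θ_AC = θ_CB gives T_A·a = T_B·b, together with T_A + T_B = T₀.
T_A = T₀·b/(a+b) = 1210·163/313.0 = 630.1 N·m; T_B = 579.9 N·m.
τ in each portion: τ_AC = 2.24×10^8 Pa, τ_CB = 2.06×10^8 Pa; maximum is in AC.
τ_max = T_AC·r/J = 630.1·0.0122/3.42×10^-8 = 2.237×10^8 Pa.

224 MPa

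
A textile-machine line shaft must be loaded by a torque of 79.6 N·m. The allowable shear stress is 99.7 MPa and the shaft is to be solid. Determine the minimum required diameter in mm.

16.0 mm

For a solid shaft τ_max = 16T/(πd³), so d = (16T/(π τ_allow))^(1/3) = (16·79.60/(π·9.97×10^7))^(1/3) = 0.01596 m.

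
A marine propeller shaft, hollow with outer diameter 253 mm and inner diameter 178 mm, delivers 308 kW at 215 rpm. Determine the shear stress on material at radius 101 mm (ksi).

0.660 ksi

ω = 2π·215/60 = 22.51 rad/s, so T = P/ω = 308×10³ / 22.51 = 13680 N·m.
J = π(d_o⁴ − d_i⁴)/32 = π(0.253⁴ − 0.178⁴)/32 = 3.037×10^-4 m⁴.
Shear stress varies linearly with radius: τ = T·r/J = 13680 × 0.101 / 3.037×10^-4 = 4.550×10^6 Pa.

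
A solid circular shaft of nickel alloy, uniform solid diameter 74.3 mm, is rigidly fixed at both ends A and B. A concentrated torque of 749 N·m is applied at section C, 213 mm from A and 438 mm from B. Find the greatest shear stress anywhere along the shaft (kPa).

With uniform GJ and both ends fixed, compatibility θ_AC = θ_CB gives T_A·a = T_B·b, together with T_A + T_B = T₀.
T_A = T₀·b/(a+b) = 749.0·438/651.0 = 503.9 N·m; T_B = 245.1 N·m.
τ in each portion: τ_AC = 6.26×10^6 Pa, τ_CB = 3.04×10^6 Pa; maximum is in AC.
τ_max = T_AC·r/J = 503.9·0.0371/2.99×10^-6 = 6.257×10^6 Pa.

6260 kPa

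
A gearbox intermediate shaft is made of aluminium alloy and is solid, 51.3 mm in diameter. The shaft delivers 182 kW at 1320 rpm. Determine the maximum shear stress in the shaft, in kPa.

49700 kPa

ω = 2π·1320/60 = 138.2 rad/s, so T = P/ω = 182×10³ / 138.2 = 1317 N·m.
J = πd⁴/32 = π(0.0513)⁴/32 = 6.799×10^-7 m⁴.
τ_max = T·r/J = 1317 × 0.0256 / 6.799×10^-7 = 4.967×10^7 Pa.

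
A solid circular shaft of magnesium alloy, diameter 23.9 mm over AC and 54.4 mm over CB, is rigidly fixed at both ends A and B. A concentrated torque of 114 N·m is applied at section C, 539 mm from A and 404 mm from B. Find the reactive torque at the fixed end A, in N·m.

Compatibility: T_A·a/J_AC = T_B·b/J_CB with T_A + T_B = T₀.
J_AC = 3.20×10^-8 m⁴, J_CB = 8.60×10^-7 m⁴, so T_A = T₀·(J_AC/a)/((J_AC/a)+(J_CB/b)) = 3.097 N·m, T_B = 110.9 N·m.

3.10 N·m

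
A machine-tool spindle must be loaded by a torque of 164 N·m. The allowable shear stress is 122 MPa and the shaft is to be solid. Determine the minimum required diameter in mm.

19.0 mm

For a solid shaft τ_max = 16T/(πd³), so d = (16T/(π τ_allow))^(1/3) = (16·164.0/(π·1.22×10^8))^(1/3) = 0.01899 m.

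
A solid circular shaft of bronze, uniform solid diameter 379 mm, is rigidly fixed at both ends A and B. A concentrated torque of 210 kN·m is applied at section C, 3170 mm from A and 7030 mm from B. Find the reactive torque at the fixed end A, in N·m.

145000 N·m

With uniform GJ and both ends fixed, compatibility θ_AC = θ_CB gives T_A·a = T_B·b, together with T_A + T_B = T₀.
T_A = T₀·b/(a+b) = 210000·7030/10200 = 144700 N·m; T_B = 65260 N·m.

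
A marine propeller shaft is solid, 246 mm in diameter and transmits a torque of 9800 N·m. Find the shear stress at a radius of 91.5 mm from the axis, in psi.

J = πd⁴/32 = π(0.246)⁴/32 = 3.595×10^-4 m⁴.
Shear stress varies linearly with radius: τ = T·r/J = 9800 × 0.0915 / 3.595×10^-4 = 2.494×10^6 Pa.

362 psi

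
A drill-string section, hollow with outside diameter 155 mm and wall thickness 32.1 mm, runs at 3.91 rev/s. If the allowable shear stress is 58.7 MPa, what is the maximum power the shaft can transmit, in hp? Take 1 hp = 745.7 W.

J = π(d_o⁴ − d_i⁴)/32 = π(0.155⁴ − 0.0908⁴)/32 = 4.999×10^-5 m⁴.
T_max = τ_allow·J/r = 5.87×10^7 × 4.999×10^-5 / 0.0775 = 37870 N·m.
ω = 2π·3.91 = 24.57 rad/s, so P_max = T_max·ω = 9.303×10^5 W.

1250 hp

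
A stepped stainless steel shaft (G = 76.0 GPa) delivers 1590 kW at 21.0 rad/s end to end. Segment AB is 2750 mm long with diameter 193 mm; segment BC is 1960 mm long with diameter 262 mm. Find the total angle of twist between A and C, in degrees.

1.39°

ω = 21.0 rad/s, so T = P/ω = 1590×10³ / 21.00 = 75710 N·m.
J_AB = π(0.193)⁴/32 = 1.36×10^-4 m⁴; J_BC = π(0.262)⁴/32 = 4.63×10^-4 m⁴.
θ = (T/G)·Σ L_i/J_i = (75710/76.0×10⁹)·(2.75/1.36×10^-4 + 1.96/4.63×10^-4) = 0.02433 rad.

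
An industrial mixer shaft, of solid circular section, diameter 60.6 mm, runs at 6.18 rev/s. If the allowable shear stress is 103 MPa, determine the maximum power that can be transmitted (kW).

175 kW

J = πd⁴/32 = π(0.0606)⁴/32 = 1.324×10^-6 m⁴.
T_max = τ_allow·J/r = 1.03×10^8 × 1.324×10^-6 / 0.0303 = 4501 N·m.
ω = 2π·6.18 = 38.83 rad/s, so P_max = T_max·ω = 1.748×10^5 W.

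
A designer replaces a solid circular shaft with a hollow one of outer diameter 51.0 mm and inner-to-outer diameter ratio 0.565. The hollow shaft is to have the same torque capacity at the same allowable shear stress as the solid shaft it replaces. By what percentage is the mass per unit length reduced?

Equal τ_max and T ⇒ the solid shaft needs d_s³ = d_o³(1−k⁴), so d_s = 51.0·(1−0.565⁴)^(1/3) = 49.21 mm.
Area ratio A_h/A_s = d_o²(1−k²)/d_s² = (1−k²)/(1−k⁴)^(2/3) = 0.7313.
Mass saving = 1 − 0.7313 = 26.9 %.

26.9 %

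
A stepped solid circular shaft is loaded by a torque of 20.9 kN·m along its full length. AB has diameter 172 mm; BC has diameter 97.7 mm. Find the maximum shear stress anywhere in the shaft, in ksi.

16.6 ksi

Under the same torque, τ_max = 16T/(πd³) is largest where d is smallest — segment BC (d = 97.7 mm).
τ_max = 16·20900/(π·(0.0977)³) = 1.141×10^8 Pa.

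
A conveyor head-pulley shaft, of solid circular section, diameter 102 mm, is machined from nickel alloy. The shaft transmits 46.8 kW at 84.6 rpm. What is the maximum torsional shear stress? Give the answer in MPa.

25.4 MPa

ω = 2π·84.6/60 = 8.859 rad/s, so T = P/ω = 46.8×10³ / 8.859 = 5283 N·m.
J = πd⁴/32 = π(0.102)⁴/32 = 1.063×10^-5 m⁴.
τ_max = T·r/J = 5283 × 0.0510 / 1.063×10^-5 = 2.535×10^7 Pa.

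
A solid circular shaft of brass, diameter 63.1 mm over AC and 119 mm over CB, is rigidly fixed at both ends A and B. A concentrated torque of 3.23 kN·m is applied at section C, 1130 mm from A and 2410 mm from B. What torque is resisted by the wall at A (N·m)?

466 N·m

Compatibility: T_A·a/J_AC = T_B·b/J_CB with T_A + T_B = T₀.
J_AC = 1.56×10^-6 m⁴, J_CB = 1.97×10^-5 m⁴, so T_A = T₀·(J_AC/a)/((J_AC/a)+(J_CB/b)) = 466.0 N·m, T_B = 2764 N·m.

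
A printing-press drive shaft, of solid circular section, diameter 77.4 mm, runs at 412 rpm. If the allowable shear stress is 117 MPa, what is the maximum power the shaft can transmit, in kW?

460 kW

J = πd⁴/32 = π(0.0774)⁴/32 = 3.523×10^-6 m⁴.
T_max = τ_allow·J/r = 1.17×10^8 × 3.523×10^-6 / 0.0387 = 10650 N·m.
ω = 2π·412/60 = 43.14 rad/s, so P_max = T_max·ω = 4.596×10^5 W.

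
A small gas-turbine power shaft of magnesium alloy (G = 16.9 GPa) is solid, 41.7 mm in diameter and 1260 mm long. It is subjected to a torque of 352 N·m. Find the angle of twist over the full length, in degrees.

J = πd⁴/32 = π(0.0417)⁴/32 = 2.969×10^-7 m⁴.
θ = T·L/(G·J) = 352.0 × 1.26 / (16.9×10⁹ × 2.969×10^-7) = 0.08841 rad.

5.07°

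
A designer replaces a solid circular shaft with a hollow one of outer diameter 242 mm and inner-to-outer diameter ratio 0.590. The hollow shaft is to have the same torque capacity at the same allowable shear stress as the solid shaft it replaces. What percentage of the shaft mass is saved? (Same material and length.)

Equal τ_max and T ⇒ the solid shaft needs d_s³ = d_o³(1−k⁴), so d_s = 242·(1−0.590⁴)^(1/3) = 231.8 mm.
Area ratio A_h/A_s = d_o²(1−k²)/d_s² = (1−k²)/(1−k⁴)^(2/3) = 0.7105.
Mass saving = 1 − 0.7105 = 28.9 %.

28.9 %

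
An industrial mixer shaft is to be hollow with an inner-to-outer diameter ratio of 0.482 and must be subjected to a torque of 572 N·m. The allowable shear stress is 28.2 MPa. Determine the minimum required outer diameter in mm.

47.8 mm

For a hollow shaft with d_i/d_o = 0.482: τ_max = 16T/(π d_o³ (1−k⁴)), so d_o = [16T/(π τ_allow (1−k⁴))]^(1/3) = [16·572.0/(π·2.82×10^7·0.9460)]^(1/3) = 0.04780 m.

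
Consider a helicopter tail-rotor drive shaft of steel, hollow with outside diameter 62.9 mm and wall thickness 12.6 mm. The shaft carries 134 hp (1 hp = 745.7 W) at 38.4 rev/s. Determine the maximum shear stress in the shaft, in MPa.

ω = 2π·38.4 = 241.3 rad/s, so T = P/ω = 134×745.7 / 241.3 = 414.2 N·m.
J = π(d_o⁴ − d_i⁴)/32 = π(0.0629⁴ − 0.0377⁴)/32 = 1.338×10^-6 m⁴.
τ_max = T·r/J = 414.2 × 0.0314 / 1.338×10^-6 = 9.732×10^6 Pa.

9.73 MPa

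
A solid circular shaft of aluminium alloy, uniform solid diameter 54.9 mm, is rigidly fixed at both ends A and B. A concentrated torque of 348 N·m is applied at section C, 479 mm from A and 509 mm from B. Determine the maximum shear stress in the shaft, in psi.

800 psi

With uniform GJ and both ends fixed, compatibility θ_AC = θ_CB gives T_A·a = T_B·b, together with T_A + T_B = T₀.
T_A = T₀·b/(a+b) = 348.0·509/988.0 = 179.3 N·m; T_B = 168.7 N·m.
τ in each portion: τ_AC = 5.52×10^6 Pa, τ_CB = 5.19×10^6 Pa; maximum is in AC.
τ_max = T_AC·r/J = 179.3·0.0274/8.92×10^-7 = 5.518×10^6 Pa.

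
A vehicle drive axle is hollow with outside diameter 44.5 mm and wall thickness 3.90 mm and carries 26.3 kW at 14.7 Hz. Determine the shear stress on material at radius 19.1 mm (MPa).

ω = 2π·14.7 = 92.36 rad/s, so T = P/ω = 26.3×10³ / 92.36 = 284.7 N·m.
J = π(d_o⁴ − d_i⁴)/32 = π(0.0445⁴ − 0.0367⁴)/32 = 2.069×10^-7 m⁴.
Shear stress varies linearly with radius: τ = T·r/J = 284.7 × 0.0191 / 2.069×10^-7 = 2.629×10^7 Pa.

26.3 MPa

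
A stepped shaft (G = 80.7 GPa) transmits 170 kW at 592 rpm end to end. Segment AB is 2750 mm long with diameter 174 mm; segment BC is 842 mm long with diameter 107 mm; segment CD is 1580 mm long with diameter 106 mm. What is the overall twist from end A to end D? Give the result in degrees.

ω = 2π·592/60 = 61.99 rad/s, so T = P/ω = 170×10³ / 61.99 = 2742 N·m.
J_AB = π(0.174)⁴/32 = 9.00×10^-5 m⁴; J_BC = π(0.107)⁴/32 = 1.29×10^-5 m⁴; J_CD = π(0.106)⁴/32 = 1.24×10^-5 m⁴.
θ = (T/G)·Σ L_i/J_i = (2742/80.7×10⁹)·(2.75/9.00×10^-5 + 0.842/1.29×10^-5 + 1.58/1.24×10^-5) = 7.593×10^-3 rad.

0.435°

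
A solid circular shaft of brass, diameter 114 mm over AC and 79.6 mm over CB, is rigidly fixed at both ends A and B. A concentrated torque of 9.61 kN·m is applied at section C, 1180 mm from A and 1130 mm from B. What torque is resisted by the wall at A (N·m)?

Compatibility: T_A·a/J_AC = T_B·b/J_CB with T_A + T_B = T₀.
J_AC = 1.66×10^-5 m⁴, J_CB = 3.94×10^-6 m⁴, so T_A = T₀·(J_AC/a)/((J_AC/a)+(J_CB/b)) = 7699 N·m, T_B = 1911 N·m.

7700 N·m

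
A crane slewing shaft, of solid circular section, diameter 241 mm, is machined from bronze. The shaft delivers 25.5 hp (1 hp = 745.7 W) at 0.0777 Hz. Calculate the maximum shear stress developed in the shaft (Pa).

1.42e7 Pa

ω = 2π·0.0777 = 0.4882 rad/s, so T = P/ω = 25.5×745.7 / 0.4882 = 38950 N·m.
J = πd⁴/32 = π(0.241)⁴/32 = 3.312×10^-4 m⁴.
τ_max = T·r/J = 38950 × 0.120 / 3.312×10^-4 = 1.417×10^7 Pa.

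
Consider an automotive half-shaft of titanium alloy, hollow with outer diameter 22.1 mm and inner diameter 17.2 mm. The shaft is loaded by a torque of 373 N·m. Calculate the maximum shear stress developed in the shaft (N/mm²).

J = π(d_o⁴ − d_i⁴)/32 = π(0.0221⁴ − 0.0172⁴)/32 = 1.483×10^-8 m⁴.
τ_max = T·r/J = 373.0 × 0.0111 / 1.483×10^-8 = 2.780×10^8 Pa.

278 N/mm²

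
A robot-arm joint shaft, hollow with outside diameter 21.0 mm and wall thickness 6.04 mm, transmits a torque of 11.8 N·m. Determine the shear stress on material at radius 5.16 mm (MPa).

3.30 MPa

J = π(d_o⁴ − d_i⁴)/32 = π(0.0210⁴ − 0.00892⁴)/32 = 1.847×10^-8 m⁴.
Shear stress varies linearly with radius: τ = T·r/J = 11.80 × 0.00516 / 1.847×10^-8 = 3.296×10^6 Pa.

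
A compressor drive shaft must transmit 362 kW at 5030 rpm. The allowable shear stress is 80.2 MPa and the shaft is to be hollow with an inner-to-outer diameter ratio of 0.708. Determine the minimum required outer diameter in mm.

ω = 2π·5030/60 = 526.7 rad/s, so T = P/ω = 362×10³ / 526.7 = 687.2 N·m.
For a hollow shaft with d_i/d_o = 0.708: τ_max = 16T/(π d_o³ (1−k⁴)), so d_o = [16T/(π τ_allow (1−k⁴))]^(1/3) = [16·687.2/(π·8.02×10^7·0.7487)]^(1/3) = 0.03877 m.

38.8 mm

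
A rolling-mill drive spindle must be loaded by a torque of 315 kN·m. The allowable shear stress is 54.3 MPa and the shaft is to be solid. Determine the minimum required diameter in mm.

For a solid shaft τ_max = 16T/(πd³), so d = (16T/(π τ_allow))^(1/3) = (16·315000/(π·5.43×10^7))^(1/3) = 0.3091 m.

309 mm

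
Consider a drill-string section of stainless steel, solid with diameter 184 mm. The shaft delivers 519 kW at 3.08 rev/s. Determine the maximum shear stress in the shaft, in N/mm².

21.9 N/mm²

ω = 2π·3.08 = 19.35 rad/s, so T = P/ω = 519×10³ / 19.35 = 26820 N·m.
J = πd⁴/32 = π(0.184)⁴/32 = 1.125×10^-4 m⁴.
τ_max = T·r/J = 26820 × 0.0920 / 1.125×10^-4 = 2.193×10^7 Pa.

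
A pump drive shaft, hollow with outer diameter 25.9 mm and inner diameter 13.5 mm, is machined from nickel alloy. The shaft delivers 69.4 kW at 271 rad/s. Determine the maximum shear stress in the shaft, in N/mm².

81.1 N/mm²

ω = 271 rad/s, so T = P/ω = 69.4×10³ / 271.0 = 256.1 N·m.
J = π(d_o⁴ − d_i⁴)/32 = π(0.0259⁴ − 0.0135⁴)/32 = 4.092×10^-8 m⁴.
τ_max = T·r/J = 256.1 × 0.0129 / 4.092×10^-8 = 8.105×10^7 Pa.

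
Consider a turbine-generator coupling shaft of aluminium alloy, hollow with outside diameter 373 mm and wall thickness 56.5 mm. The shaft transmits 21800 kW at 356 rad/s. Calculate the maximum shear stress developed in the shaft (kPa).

ω = 356 rad/s, so T = P/ω = 21800×10³ / 356.0 = 61240 N·m.
J = π(d_o⁴ − d_i⁴)/32 = π(0.373⁴ − 0.260⁴)/32 = 1.452×10^-3 m⁴.
τ_max = T·r/J = 61240 × 0.186 / 1.452×10^-3 = 7.867×10^6 Pa.

7870 kPa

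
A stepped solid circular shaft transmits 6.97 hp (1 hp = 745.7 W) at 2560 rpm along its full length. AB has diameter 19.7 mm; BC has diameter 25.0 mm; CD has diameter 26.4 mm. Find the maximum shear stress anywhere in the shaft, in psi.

1870 psi

ω = 2π·2560/60 = 268.1 rad/s, so T = P/ω = 6.97×745.7 / 268.1 = 19.39 N·m.
Under the same torque, τ_max = 16T/(πd³) is largest where d is smallest — segment AB (d = 19.7 mm).
τ_max = 16·19.39/(π·(0.0197)³) = 1.292×10^7 Pa.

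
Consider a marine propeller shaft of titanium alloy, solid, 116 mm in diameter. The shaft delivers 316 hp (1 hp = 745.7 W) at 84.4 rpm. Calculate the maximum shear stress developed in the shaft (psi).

12600 psi

ω = 2π·84.4/60 = 8.838 rad/s, so T = P/ω = 316×745.7 / 8.838 = 26660 N·m.
J = πd⁴/32 = π(0.116)⁴/32 = 1.778×10^-5 m⁴.
τ_max = T·r/J = 26660 × 0.0580 / 1.778×10^-5 = 8.699×10^7 Pa.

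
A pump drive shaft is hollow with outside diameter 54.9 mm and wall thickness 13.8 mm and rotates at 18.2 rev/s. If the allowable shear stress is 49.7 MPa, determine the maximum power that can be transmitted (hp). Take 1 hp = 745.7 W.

232 hp

J = π(d_o⁴ − d_i⁴)/32 = π(0.0549⁴ − 0.0273⁴)/32 = 8.373×10^-7 m⁴.
T_max = τ_allow·J/r = 4.97×10^7 × 8.373×10^-7 / 0.0274 = 1516 N·m.
ω = 2π·18.2 = 114.4 rad/s, so P_max = T_max·ω = 1.734×10^5 W.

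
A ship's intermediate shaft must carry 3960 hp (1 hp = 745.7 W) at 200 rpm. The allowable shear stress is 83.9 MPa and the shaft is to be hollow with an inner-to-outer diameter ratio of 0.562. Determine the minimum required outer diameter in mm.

ω = 2π·200/60 = 20.94 rad/s, so T = P/ω = 3960×745.7 / 20.94 = 141000 N·m.
For a hollow shaft with d_i/d_o = 0.562: τ_max = 16T/(π d_o³ (1−k⁴)), so d_o = [16T/(π τ_allow (1−k⁴))]^(1/3) = [16·141000/(π·8.39×10^7·0.9002)]^(1/3) = 0.2118 m.

212 mm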